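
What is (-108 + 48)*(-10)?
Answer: 600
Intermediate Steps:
(-108 + 48)*(-10) = -60*(-10) = 600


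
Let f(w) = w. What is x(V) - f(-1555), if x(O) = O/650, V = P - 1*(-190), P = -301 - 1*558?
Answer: 1010081/650 ≈ 1554.0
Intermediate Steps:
P = -859 (P = -301 - 558 = -859)
V = -669 (V = -859 - 1*(-190) = -859 + 190 = -669)
x(O) = O/650 (x(O) = O*(1/650) = O/650)
x(V) - f(-1555) = (1/650)*(-669) - 1*(-1555) = -669/650 + 1555 = 1010081/650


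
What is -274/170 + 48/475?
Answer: -12199/8075 ≈ -1.5107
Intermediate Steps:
-274/170 + 48/475 = -274*1/170 + 48*(1/475) = -137/85 + 48/475 = -12199/8075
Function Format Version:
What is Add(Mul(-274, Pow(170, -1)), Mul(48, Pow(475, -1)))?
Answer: Rational(-12199, 8075) ≈ -1.5107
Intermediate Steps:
Add(Mul(-274, Pow(170, -1)), Mul(48, Pow(475, -1))) = Add(Mul(-274, Rational(1, 170)), Mul(48, Rational(1, 475))) = Add(Rational(-137, 85), Rational(48, 475)) = Rational(-12199, 8075)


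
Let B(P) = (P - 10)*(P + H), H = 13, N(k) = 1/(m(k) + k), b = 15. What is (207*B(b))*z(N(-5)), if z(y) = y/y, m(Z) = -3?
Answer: 28980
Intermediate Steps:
N(k) = 1/(-3 + k)
z(y) = 1
B(P) = (-10 + P)*(13 + P) (B(P) = (P - 10)*(P + 13) = (-10 + P)*(13 + P))
(207*B(b))*z(N(-5)) = (207*(-130 + 15² + 3*15))*1 = (207*(-130 + 225 + 45))*1 = (207*140)*1 = 28980*1 = 28980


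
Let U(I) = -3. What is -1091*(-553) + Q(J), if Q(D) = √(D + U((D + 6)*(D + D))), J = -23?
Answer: 603323 + I*√26 ≈ 6.0332e+5 + 5.099*I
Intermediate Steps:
Q(D) = √(-3 + D) (Q(D) = √(D - 3) = √(-3 + D))
-1091*(-553) + Q(J) = -1091*(-553) + √(-3 - 23) = 603323 + √(-26) = 603323 + I*√26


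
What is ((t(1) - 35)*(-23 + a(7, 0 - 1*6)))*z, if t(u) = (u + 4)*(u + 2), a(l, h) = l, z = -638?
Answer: -204160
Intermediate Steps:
t(u) = (2 + u)*(4 + u) (t(u) = (4 + u)*(2 + u) = (2 + u)*(4 + u))
((t(1) - 35)*(-23 + a(7, 0 - 1*6)))*z = (((8 + 1² + 6*1) - 35)*(-23 + 7))*(-638) = (((8 + 1 + 6) - 35)*(-16))*(-638) = ((15 - 35)*(-16))*(-638) = -20*(-16)*(-638) = 320*(-638) = -204160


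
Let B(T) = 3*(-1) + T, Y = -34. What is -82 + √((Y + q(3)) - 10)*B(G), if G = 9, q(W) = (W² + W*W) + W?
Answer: -82 + 6*I*√23 ≈ -82.0 + 28.775*I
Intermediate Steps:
q(W) = W + 2*W² (q(W) = (W² + W²) + W = 2*W² + W = W + 2*W²)
B(T) = -3 + T
-82 + √((Y + q(3)) - 10)*B(G) = -82 + √((-34 + 3*(1 + 2*3)) - 10)*(-3 + 9) = -82 + √((-34 + 3*(1 + 6)) - 10)*6 = -82 + √((-34 + 3*7) - 10)*6 = -82 + √((-34 + 21) - 10)*6 = -82 + √(-13 - 10)*6 = -82 + √(-23)*6 = -82 + (I*√23)*6 = -82 + 6*I*√23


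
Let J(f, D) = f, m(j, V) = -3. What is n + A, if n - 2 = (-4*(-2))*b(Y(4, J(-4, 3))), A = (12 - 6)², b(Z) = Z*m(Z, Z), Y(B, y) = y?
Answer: 134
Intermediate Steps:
b(Z) = -3*Z (b(Z) = Z*(-3) = -3*Z)
A = 36 (A = 6² = 36)
n = 98 (n = 2 + (-4*(-2))*(-3*(-4)) = 2 - 4*(-2)*12 = 2 + 8*12 = 2 + 96 = 98)
n + A = 98 + 36 = 134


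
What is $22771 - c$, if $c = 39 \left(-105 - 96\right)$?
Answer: $30610$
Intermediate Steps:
$c = -7839$ ($c = 39 \left(-201\right) = -7839$)
$22771 - c = 22771 - -7839 = 22771 + 7839 = 30610$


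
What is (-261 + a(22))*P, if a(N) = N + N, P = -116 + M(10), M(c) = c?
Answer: 23002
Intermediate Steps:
P = -106 (P = -116 + 10 = -106)
a(N) = 2*N
(-261 + a(22))*P = (-261 + 2*22)*(-106) = (-261 + 44)*(-106) = -217*(-106) = 23002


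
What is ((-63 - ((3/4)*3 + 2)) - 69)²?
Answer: 297025/16 ≈ 18564.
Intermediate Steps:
((-63 - ((3/4)*3 + 2)) - 69)² = ((-63 - ((3*(¼))*3 + 2)) - 69)² = ((-63 - ((¾)*3 + 2)) - 69)² = ((-63 - (9/4 + 2)) - 69)² = ((-63 - 1*17/4) - 69)² = ((-63 - 17/4) - 69)² = (-269/4 - 69)² = (-545/4)² = 297025/16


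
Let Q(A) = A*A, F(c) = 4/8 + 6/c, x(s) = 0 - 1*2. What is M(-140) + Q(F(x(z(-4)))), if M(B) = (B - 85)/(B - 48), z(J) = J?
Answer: 350/47 ≈ 7.4468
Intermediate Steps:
M(B) = (-85 + B)/(-48 + B)
x(s) = -2 (x(s) = 0 - 2 = -2)
F(c) = ½ + 6/c (F(c) = 4*(⅛) + 6/c = ½ + 6/c)
Q(A) = A²
M(-140) + Q(F(x(z(-4)))) = (-85 - 140)/(-48 - 140) + ((½)*(12 - 2)/(-2))² = -225/(-188) + ((½)*(-½)*10)² = -1/188*(-225) + (-5/2)² = 225/188 + 25/4 = 350/47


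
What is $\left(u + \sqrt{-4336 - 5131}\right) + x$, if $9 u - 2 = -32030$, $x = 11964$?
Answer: $\frac{25216}{3} + i \sqrt{9467} \approx 8405.3 + 97.298 i$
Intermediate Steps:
$u = - \frac{10676}{3}$ ($u = \frac{2}{9} + \frac{1}{9} \left(-32030\right) = \frac{2}{9} - \frac{32030}{9} = - \frac{10676}{3} \approx -3558.7$)
$\left(u + \sqrt{-4336 - 5131}\right) + x = \left(- \frac{10676}{3} + \sqrt{-4336 - 5131}\right) + 11964 = \left(- \frac{10676}{3} + \sqrt{-9467}\right) + 11964 = \left(- \frac{10676}{3} + i \sqrt{9467}\right) + 11964 = \frac{25216}{3} + i \sqrt{9467}$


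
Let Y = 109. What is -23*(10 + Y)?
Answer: -2737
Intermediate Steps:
-23*(10 + Y) = -23*(10 + 109) = -23*119 = -2737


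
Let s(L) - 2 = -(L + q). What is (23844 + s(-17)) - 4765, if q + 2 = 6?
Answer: 19094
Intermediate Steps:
q = 4 (q = -2 + 6 = 4)
s(L) = -2 - L (s(L) = 2 - (L + 4) = 2 - (4 + L) = 2 + (-4 - L) = -2 - L)
(23844 + s(-17)) - 4765 = (23844 + (-2 - 1*(-17))) - 4765 = (23844 + (-2 + 17)) - 4765 = (23844 + 15) - 4765 = 23859 - 4765 = 19094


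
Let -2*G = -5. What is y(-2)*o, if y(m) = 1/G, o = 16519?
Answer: 33038/5 ≈ 6607.6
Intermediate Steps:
G = 5/2 (G = -1/2*(-5) = 5/2 ≈ 2.5000)
y(m) = 2/5 (y(m) = 1/(5/2) = 2/5)
y(-2)*o = (2/5)*16519 = 33038/5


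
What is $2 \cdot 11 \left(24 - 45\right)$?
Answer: $-462$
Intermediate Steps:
$2 \cdot 11 \left(24 - 45\right) = 22 \left(-21\right) = -462$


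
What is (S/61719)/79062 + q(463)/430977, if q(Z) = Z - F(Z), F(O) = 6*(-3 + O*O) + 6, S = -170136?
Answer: -348555600400723/116833736371317 ≈ -2.9833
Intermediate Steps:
F(O) = -12 + 6*O² (F(O) = 6*(-3 + O²) + 6 = (-18 + 6*O²) + 6 = -12 + 6*O²)
q(Z) = 12 + Z - 6*Z² (q(Z) = Z - (-12 + 6*Z²) = Z + (12 - 6*Z²) = 12 + Z - 6*Z²)
(S/61719)/79062 + q(463)/430977 = -170136/61719/79062 + (12 + 463 - 6*463²)/430977 = -170136*1/61719*(1/79062) + (12 + 463 - 6*214369)*(1/430977) = -56712/20573*1/79062 + (12 + 463 - 1286214)*(1/430977) = -9452/271090421 - 1285739*1/430977 = -9452/271090421 - 1285739/430977 = -348555600400723/116833736371317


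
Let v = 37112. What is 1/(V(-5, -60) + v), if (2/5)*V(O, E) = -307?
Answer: 2/72689 ≈ 2.7514e-5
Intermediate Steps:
V(O, E) = -1535/2 (V(O, E) = (5/2)*(-307) = -1535/2)
1/(V(-5, -60) + v) = 1/(-1535/2 + 37112) = 1/(72689/2) = 2/72689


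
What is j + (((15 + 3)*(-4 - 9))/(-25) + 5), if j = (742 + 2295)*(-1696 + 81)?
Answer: -122618516/25 ≈ -4.9047e+6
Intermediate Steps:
j = -4904755 (j = 3037*(-1615) = -4904755)
j + (((15 + 3)*(-4 - 9))/(-25) + 5) = -4904755 + (((15 + 3)*(-4 - 9))/(-25) + 5) = -4904755 + ((18*(-13))*(-1/25) + 5) = -4904755 + (-234*(-1/25) + 5) = -4904755 + (234/25 + 5) = -4904755 + 359/25 = -122618516/25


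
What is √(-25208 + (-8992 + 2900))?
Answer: 10*I*√313 ≈ 176.92*I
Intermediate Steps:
√(-25208 + (-8992 + 2900)) = √(-25208 - 6092) = √(-31300) = 10*I*√313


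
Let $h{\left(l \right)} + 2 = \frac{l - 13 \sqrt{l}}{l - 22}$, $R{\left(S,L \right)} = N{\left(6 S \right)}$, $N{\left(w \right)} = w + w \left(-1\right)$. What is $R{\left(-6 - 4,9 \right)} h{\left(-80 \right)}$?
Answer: $0$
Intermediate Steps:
$N{\left(w \right)} = 0$ ($N{\left(w \right)} = w - w = 0$)
$R{\left(S,L \right)} = 0$
$h{\left(l \right)} = -2 + \frac{l - 13 \sqrt{l}}{-22 + l}$ ($h{\left(l \right)} = -2 + \frac{l - 13 \sqrt{l}}{l - 22} = -2 + \frac{l - 13 \sqrt{l}}{-22 + l}$)
$R{\left(-6 - 4,9 \right)} h{\left(-80 \right)} = 0 \frac{44 - -80 - 13 \sqrt{-80}}{-22 - 80} = 0 \frac{44 + 80 - 13 \cdot 4 i \sqrt{5}}{-102} = 0 \left(- \frac{44 + 80 - 52 i \sqrt{5}}{102}\right) = 0 \left(- \frac{124 - 52 i \sqrt{5}}{102}\right) = 0 \left(- \frac{62}{51} + \frac{26 i \sqrt{5}}{51}\right) = 0$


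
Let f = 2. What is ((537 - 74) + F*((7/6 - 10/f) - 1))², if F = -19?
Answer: 11082241/36 ≈ 3.0784e+5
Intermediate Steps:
((537 - 74) + F*((7/6 - 10/f) - 1))² = ((537 - 74) - 19*((7/6 - 10/2) - 1))² = (463 - 19*((7*(⅙) - 10*½) - 1))² = (463 - 19*((7/6 - 5) - 1))² = (463 - 19*(-23/6 - 1))² = (463 - 19*(-29/6))² = (463 + 551/6)² = (3329/6)² = 11082241/36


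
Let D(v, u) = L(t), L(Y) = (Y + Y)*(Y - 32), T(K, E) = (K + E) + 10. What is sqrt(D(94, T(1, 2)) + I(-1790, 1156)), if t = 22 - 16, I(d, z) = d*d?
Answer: 2*sqrt(800947) ≈ 1789.9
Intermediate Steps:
T(K, E) = 10 + E + K (T(K, E) = (E + K) + 10 = 10 + E + K)
I(d, z) = d**2
t = 6
L(Y) = 2*Y*(-32 + Y) (L(Y) = (2*Y)*(-32 + Y) = 2*Y*(-32 + Y))
D(v, u) = -312 (D(v, u) = 2*6*(-32 + 6) = 2*6*(-26) = -312)
sqrt(D(94, T(1, 2)) + I(-1790, 1156)) = sqrt(-312 + (-1790)**2) = sqrt(-312 + 3204100) = sqrt(3203788) = 2*sqrt(800947)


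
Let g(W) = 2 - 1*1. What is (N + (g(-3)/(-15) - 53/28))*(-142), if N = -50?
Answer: 1549433/210 ≈ 7378.3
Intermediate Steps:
g(W) = 1 (g(W) = 2 - 1 = 1)
(N + (g(-3)/(-15) - 53/28))*(-142) = (-50 + (1/(-15) - 53/28))*(-142) = (-50 + (1*(-1/15) - 53*1/28))*(-142) = (-50 + (-1/15 - 53/28))*(-142) = (-50 - 823/420)*(-142) = -21823/420*(-142) = 1549433/210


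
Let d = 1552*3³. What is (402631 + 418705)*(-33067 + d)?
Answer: 7258146232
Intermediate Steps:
d = 41904 (d = 1552*27 = 41904)
(402631 + 418705)*(-33067 + d) = (402631 + 418705)*(-33067 + 41904) = 821336*8837 = 7258146232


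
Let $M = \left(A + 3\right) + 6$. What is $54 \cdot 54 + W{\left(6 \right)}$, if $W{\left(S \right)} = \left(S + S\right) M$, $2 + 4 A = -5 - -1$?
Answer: $3006$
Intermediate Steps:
$A = - \frac{3}{2}$ ($A = - \frac{1}{2} + \frac{-5 - -1}{4} = - \frac{1}{2} + \frac{-5 + 1}{4} = - \frac{1}{2} + \frac{1}{4} \left(-4\right) = - \frac{1}{2} - 1 = - \frac{3}{2} \approx -1.5$)
$M = \frac{15}{2}$ ($M = \left(- \frac{3}{2} + 3\right) + 6 = \frac{3}{2} + 6 = \frac{15}{2} \approx 7.5$)
$W{\left(S \right)} = 15 S$ ($W{\left(S \right)} = \left(S + S\right) \frac{15}{2} = 2 S \frac{15}{2} = 15 S$)
$54 \cdot 54 + W{\left(6 \right)} = 54 \cdot 54 + 15 \cdot 6 = 2916 + 90 = 3006$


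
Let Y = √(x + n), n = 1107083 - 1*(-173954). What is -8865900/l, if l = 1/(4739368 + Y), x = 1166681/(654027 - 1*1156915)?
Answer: -42018762751200 - 121906125*√26774296090214/62861 ≈ -4.2029e+13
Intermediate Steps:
n = 1281037 (n = 1107083 + 173954 = 1281037)
x = -1166681/502888 (x = 1166681/(654027 - 1156915) = 1166681/(-502888) = 1166681*(-1/502888) = -1166681/502888 ≈ -2.3200)
Y = 55*√26774296090214/251444 (Y = √(-1166681/502888 + 1281037) = √(644216968175/502888) = 55*√26774296090214/251444 ≈ 1131.8)
l = 1/(4739368 + 55*√26774296090214/251444) ≈ 2.1095e-7
-8865900/l = -8865900/(2383371294784/11295673002400888337 - 110*√26774296090214/11295673002400888337)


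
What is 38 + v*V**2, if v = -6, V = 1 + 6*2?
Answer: -976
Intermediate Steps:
V = 13 (V = 1 + 12 = 13)
38 + v*V**2 = 38 - 6*13**2 = 38 - 6*169 = 38 - 1014 = -976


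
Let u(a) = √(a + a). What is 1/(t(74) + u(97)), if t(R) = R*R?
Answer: 2738/14993191 - √194/29986382 ≈ 0.00018215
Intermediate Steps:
t(R) = R²
u(a) = √2*√a (u(a) = √(2*a) = √2*√a)
1/(t(74) + u(97)) = 1/(74² + √2*√97) = 1/(5476 + √194)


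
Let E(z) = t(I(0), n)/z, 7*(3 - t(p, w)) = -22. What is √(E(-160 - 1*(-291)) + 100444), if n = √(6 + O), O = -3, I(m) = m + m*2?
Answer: √84462294147/917 ≈ 316.93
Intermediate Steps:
I(m) = 3*m (I(m) = m + 2*m = 3*m)
n = √3 (n = √(6 - 3) = √3 ≈ 1.7320)
t(p, w) = 43/7 (t(p, w) = 3 - ⅐*(-22) = 3 + 22/7 = 43/7)
E(z) = 43/(7*z)
√(E(-160 - 1*(-291)) + 100444) = √(43/(7*(-160 - 1*(-291))) + 100444) = √(43/(7*(-160 + 291)) + 100444) = √((43/7)/131 + 100444) = √((43/7)*(1/131) + 100444) = √(43/917 + 100444) = √(92107191/917) = √84462294147/917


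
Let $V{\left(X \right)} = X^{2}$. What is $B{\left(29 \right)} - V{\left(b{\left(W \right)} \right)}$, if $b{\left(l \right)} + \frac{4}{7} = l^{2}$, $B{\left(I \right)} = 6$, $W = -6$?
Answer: $- \frac{61210}{49} \approx -1249.2$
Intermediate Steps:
$b{\left(l \right)} = - \frac{4}{7} + l^{2}$
$B{\left(29 \right)} - V{\left(b{\left(W \right)} \right)} = 6 - \left(- \frac{4}{7} + \left(-6\right)^{2}\right)^{2} = 6 - \left(- \frac{4}{7} + 36\right)^{2} = 6 - \left(\frac{248}{7}\right)^{2} = 6 - \frac{61504}{49} = - \frac{61210}{49}$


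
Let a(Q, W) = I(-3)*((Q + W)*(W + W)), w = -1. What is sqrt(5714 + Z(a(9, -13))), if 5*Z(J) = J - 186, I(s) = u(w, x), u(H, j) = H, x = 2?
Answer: 2*sqrt(1414) ≈ 75.206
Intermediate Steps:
I(s) = -1
a(Q, W) = -2*W*(Q + W) (a(Q, W) = -(Q + W)*(W + W) = -(Q + W)*2*W = -2*W*(Q + W))
Z(J) = -186/5 + J/5 (Z(J) = (J - 186)/5 = (-186 + J)/5 = -186/5 + J/5)
sqrt(5714 + Z(a(9, -13))) = sqrt(5714 + (-186/5 + (-2*(-13)*(9 - 13))/5)) = sqrt(5714 + (-186/5 + (-2*(-13)*(-4))/5)) = sqrt(5714 + (-186/5 + (1/5)*(-104))) = sqrt(5714 + (-186/5 - 104/5)) = sqrt(5714 - 58) = sqrt(5656) = 2*sqrt(1414)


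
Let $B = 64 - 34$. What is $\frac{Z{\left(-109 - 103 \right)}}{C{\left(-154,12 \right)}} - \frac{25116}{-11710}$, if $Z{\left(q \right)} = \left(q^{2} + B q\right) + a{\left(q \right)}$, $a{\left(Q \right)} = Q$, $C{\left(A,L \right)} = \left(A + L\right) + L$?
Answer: $- \frac{22303552}{76115} \approx -293.02$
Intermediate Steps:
$C{\left(A,L \right)} = A + 2 L$
$B = 30$
$Z{\left(q \right)} = q^{2} + 31 q$ ($Z{\left(q \right)} = \left(q^{2} + 30 q\right) + q = q^{2} + 31 q$)
$\frac{Z{\left(-109 - 103 \right)}}{C{\left(-154,12 \right)}} - \frac{25116}{-11710} = \frac{\left(-109 - 103\right) \left(31 - 212\right)}{-154 + 2 \cdot 12} - \frac{25116}{-11710} = \frac{\left(-212\right) \left(31 - 212\right)}{-154 + 24} - - \frac{12558}{5855} = \frac{\left(-212\right) \left(-181\right)}{-130} + \frac{12558}{5855} = 38372 \left(- \frac{1}{130}\right) + \frac{12558}{5855} = - \frac{19186}{65} + \frac{12558}{5855} = - \frac{22303552}{76115}$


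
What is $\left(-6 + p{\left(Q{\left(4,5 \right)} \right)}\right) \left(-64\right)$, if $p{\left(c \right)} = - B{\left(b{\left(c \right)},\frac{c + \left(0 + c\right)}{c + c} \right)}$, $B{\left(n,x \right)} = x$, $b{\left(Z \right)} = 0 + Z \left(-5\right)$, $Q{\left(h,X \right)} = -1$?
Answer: $448$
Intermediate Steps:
$b{\left(Z \right)} = - 5 Z$ ($b{\left(Z \right)} = 0 - 5 Z = - 5 Z$)
$p{\left(c \right)} = -1$ ($p{\left(c \right)} = - \frac{c + \left(0 + c\right)}{c + c} = - \frac{c + c}{2 c} = - 2 c \frac{1}{2 c} = \left(-1\right) 1 = -1$)
$\left(-6 + p{\left(Q{\left(4,5 \right)} \right)}\right) \left(-64\right) = \left(-6 - 1\right) \left(-64\right) = \left(-7\right) \left(-64\right) = 448$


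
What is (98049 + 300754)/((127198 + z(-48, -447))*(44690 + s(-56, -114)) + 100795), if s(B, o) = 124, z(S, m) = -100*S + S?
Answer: 398803/5913308095 ≈ 6.7442e-5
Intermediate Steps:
z(S, m) = -99*S
(98049 + 300754)/((127198 + z(-48, -447))*(44690 + s(-56, -114)) + 100795) = (98049 + 300754)/((127198 - 99*(-48))*(44690 + 124) + 100795) = 398803/((127198 + 4752)*44814 + 100795) = 398803/(131950*44814 + 100795) = 398803/(5913207300 + 100795) = 398803/5913308095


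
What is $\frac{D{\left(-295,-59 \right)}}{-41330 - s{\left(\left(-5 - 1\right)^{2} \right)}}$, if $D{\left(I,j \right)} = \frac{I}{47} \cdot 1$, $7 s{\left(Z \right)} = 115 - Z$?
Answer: $\frac{2065}{13601283} \approx 0.00015182$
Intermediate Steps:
$s{\left(Z \right)} = \frac{115}{7} - \frac{Z}{7}$ ($s{\left(Z \right)} = \frac{115 - Z}{7} = \frac{115}{7} - \frac{Z}{7}$)
$D{\left(I,j \right)} = \frac{I}{47}$ ($D{\left(I,j \right)} = I \frac{1}{47} \cdot 1 = \frac{I}{47} \cdot 1 = \frac{I}{47}$)
$\frac{D{\left(-295,-59 \right)}}{-41330 - s{\left(\left(-5 - 1\right)^{2} \right)}} = \frac{\frac{1}{47} \left(-295\right)}{-41330 - \left(\frac{115}{7} - \frac{\left(-5 - 1\right)^{2}}{7}\right)} = - \frac{295}{47 \left(-41330 - \left(\frac{115}{7} - \frac{\left(-6\right)^{2}}{7}\right)\right)} = - \frac{295}{47 \left(-41330 - \left(\frac{115}{7} - \frac{36}{7}\right)\right)} = - \frac{295}{47 \left(-41330 - \frac{79}{7}\right)} = - \frac{295}{47 \left(- \frac{289389}{7}\right)} = \left(- \frac{295}{47}\right) \left(- \frac{7}{289389}\right) = \frac{2065}{13601283}$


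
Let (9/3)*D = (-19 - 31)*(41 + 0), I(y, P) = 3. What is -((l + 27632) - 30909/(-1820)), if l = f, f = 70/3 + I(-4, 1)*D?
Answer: -139897847/5460 ≈ -25622.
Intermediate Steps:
D = -2050/3 (D = ((-19 - 31)*(41 + 0))/3 = (-50*41)/3 = (1/3)*(-2050) = -2050/3 ≈ -683.33)
f = -6080/3 (f = 70/3 + 3*(-2050/3) = 70*(1/3) - 2050 = 70/3 - 2050 = -6080/3 ≈ -2026.7)
l = -6080/3 ≈ -2026.7
-((l + 27632) - 30909/(-1820)) = -((-6080/3 + 27632) - 30909/(-1820)) = -(76816/3 - 30909*(-1/1820)) = -(76816/3 + 30909/1820) = -1*139897847/5460 = -139897847/5460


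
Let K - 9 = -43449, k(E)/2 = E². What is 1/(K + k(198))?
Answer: 1/34968 ≈ 2.8598e-5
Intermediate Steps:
k(E) = 2*E²
K = -43440 (K = 9 - 43449 = -43440)
1/(K + k(198)) = 1/(-43440 + 2*198²) = 1/(-43440 + 2*39204) = 1/(-43440 + 78408) = 1/34968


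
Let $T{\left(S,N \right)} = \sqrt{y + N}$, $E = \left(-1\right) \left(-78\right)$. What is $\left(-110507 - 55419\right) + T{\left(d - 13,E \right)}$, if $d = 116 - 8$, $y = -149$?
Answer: $-165926 + i \sqrt{71} \approx -1.6593 \cdot 10^{5} + 8.4261 i$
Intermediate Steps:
$E = 78$
$d = 108$
$T{\left(S,N \right)} = \sqrt{-149 + N}$
$\left(-110507 - 55419\right) + T{\left(d - 13,E \right)} = \left(-110507 - 55419\right) + \sqrt{-149 + 78} = -165926 + \sqrt{-71} = -165926 + i \sqrt{71}$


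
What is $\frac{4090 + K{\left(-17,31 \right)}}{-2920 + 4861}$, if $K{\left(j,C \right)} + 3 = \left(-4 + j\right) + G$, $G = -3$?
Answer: $\frac{4063}{1941} \approx 2.0933$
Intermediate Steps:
$K{\left(j,C \right)} = -10 + j$ ($K{\left(j,C \right)} = -3 + \left(\left(-4 + j\right) - 3\right) = -3 + \left(-7 + j\right) = -10 + j$)
$\frac{4090 + K{\left(-17,31 \right)}}{-2920 + 4861} = \frac{4090 - 27}{-2920 + 4861} = \frac{4090 - 27}{1941} = 4063 \cdot \frac{1}{1941} = \frac{4063}{1941}$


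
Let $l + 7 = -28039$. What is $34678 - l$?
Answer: $62724$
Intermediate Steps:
$l = -28046$ ($l = -7 - 28039 = -28046$)
$34678 - l = 34678 - -28046 = 34678 + 28046 = 62724$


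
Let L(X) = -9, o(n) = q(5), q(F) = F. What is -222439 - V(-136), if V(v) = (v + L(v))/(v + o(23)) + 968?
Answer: -29266462/131 ≈ -2.2341e+5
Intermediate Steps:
o(n) = 5
V(v) = 968 + (-9 + v)/(5 + v) (V(v) = (v - 9)/(v + 5) + 968 = (-9 + v)/(5 + v) + 968 = 968 + (-9 + v)/(5 + v))
-222439 - V(-136) = -222439 - (4831 + 969*(-136))/(5 - 136) = -222439 - (4831 - 131784)/(-131) = -222439 - (-1)*(-126953)/131 = -222439 - 1*126953/131 = -222439 - 126953/131 = -29266462/131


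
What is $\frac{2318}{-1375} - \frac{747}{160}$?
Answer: $- \frac{279601}{44000} \approx -6.3546$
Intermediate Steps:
$\frac{2318}{-1375} - \frac{747}{160} = 2318 \left(- \frac{1}{1375}\right) - \frac{747}{160} = - \frac{2318}{1375} - \frac{747}{160} = - \frac{279601}{44000}$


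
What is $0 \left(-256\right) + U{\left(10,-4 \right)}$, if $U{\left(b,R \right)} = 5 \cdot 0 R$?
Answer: $0$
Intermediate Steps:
$U{\left(b,R \right)} = 0$ ($U{\left(b,R \right)} = 0 R = 0$)
$0 \left(-256\right) + U{\left(10,-4 \right)} = 0 \left(-256\right) + 0 = 0 + 0 = 0$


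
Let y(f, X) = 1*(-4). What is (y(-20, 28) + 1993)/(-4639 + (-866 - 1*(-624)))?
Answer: -663/1627 ≈ -0.40750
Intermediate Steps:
y(f, X) = -4
(y(-20, 28) + 1993)/(-4639 + (-866 - 1*(-624))) = (-4 + 1993)/(-4639 + (-866 - 1*(-624))) = 1989/(-4639 + (-866 + 624)) = 1989/(-4639 - 242) = 1989/(-4881) = 1989*(-1/4881) = -663/1627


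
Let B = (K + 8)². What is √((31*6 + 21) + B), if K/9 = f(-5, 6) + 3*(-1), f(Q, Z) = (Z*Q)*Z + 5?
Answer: √2541043 ≈ 1594.1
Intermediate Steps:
f(Q, Z) = 5 + Q*Z² (f(Q, Z) = (Q*Z)*Z + 5 = Q*Z² + 5 = 5 + Q*Z²)
K = -1602 (K = 9*((5 - 5*6²) + 3*(-1)) = 9*((5 - 5*36) - 3) = 9*((5 - 180) - 3) = 9*(-175 - 3) = 9*(-178) = -1602)
B = 2540836 (B = (-1602 + 8)² = (-1594)² = 2540836)
√((31*6 + 21) + B) = √((31*6 + 21) + 2540836) = √((186 + 21) + 2540836) = √(207 + 2540836) = √2541043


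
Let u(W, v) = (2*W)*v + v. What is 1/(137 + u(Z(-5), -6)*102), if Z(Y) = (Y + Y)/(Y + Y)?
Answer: -1/1699 ≈ -0.00058858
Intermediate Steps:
Z(Y) = 1 (Z(Y) = (2*Y)/((2*Y)) = (2*Y)*(1/(2*Y)) = 1)
u(W, v) = v + 2*W*v (u(W, v) = 2*W*v + v = v + 2*W*v)
1/(137 + u(Z(-5), -6)*102) = 1/(137 - 6*(1 + 2*1)*102) = 1/(137 - 6*(1 + 2)*102) = 1/(137 - 6*3*102) = 1/(137 - 18*102) = 1/(137 - 1836) = 1/(-1699) = -1/1699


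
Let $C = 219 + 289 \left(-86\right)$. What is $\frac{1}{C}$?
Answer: $- \frac{1}{24635} \approx -4.0593 \cdot 10^{-5}$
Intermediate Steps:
$C = -24635$ ($C = 219 - 24854 = -24635$)
$\frac{1}{C} = \frac{1}{-24635} = - \frac{1}{24635}$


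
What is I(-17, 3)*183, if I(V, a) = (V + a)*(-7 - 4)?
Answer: 28182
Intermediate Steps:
I(V, a) = -11*V - 11*a (I(V, a) = (V + a)*(-11) = -11*V - 11*a)
I(-17, 3)*183 = (-11*(-17) - 11*3)*183 = (187 - 33)*183 = 154*183 = 28182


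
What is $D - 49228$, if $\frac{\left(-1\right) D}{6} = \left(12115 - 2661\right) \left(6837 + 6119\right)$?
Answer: $-734965372$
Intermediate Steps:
$D = -734916144$ ($D = - 6 \left(12115 - 2661\right) \left(6837 + 6119\right) = - 6 \cdot 9454 \cdot 12956 = \left(-6\right) 122486024 = -734916144$)
$D - 49228 = -734916144 - 49228 = -734965372$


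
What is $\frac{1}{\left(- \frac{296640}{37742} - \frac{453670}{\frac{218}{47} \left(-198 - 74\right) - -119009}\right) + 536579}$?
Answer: $\frac{104434510617}{56036142073933813} \approx 1.8637 \cdot 10^{-6}$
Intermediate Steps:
$\frac{1}{\left(- \frac{296640}{37742} - \frac{453670}{\frac{218}{47} \left(-198 - 74\right) - -119009}\right) + 536579} = \frac{1}{\left(\left(-296640\right) \frac{1}{37742} - \frac{453670}{218 \cdot \frac{1}{47} \left(-272\right) + 119009}\right) + 536579} = \frac{1}{\left(- \frac{148320}{18871} - \frac{453670}{\frac{218}{47} \left(-272\right) + 119009}\right) + 536579} = \frac{1}{\left(- \frac{148320}{18871} - \frac{453670}{- \frac{59296}{47} + 119009}\right) + 536579} = \frac{1}{\left(- \frac{148320}{18871} - \frac{453670}{\frac{5534127}{47}}\right) + 536579} = \frac{1}{\left(- \frac{148320}{18871} - \frac{21322490}{5534127}\right) + 536579} = \frac{1}{- \frac{1223198425430}{104434510617} + 536579} = \frac{1}{\frac{56036142073933813}{104434510617}} = \frac{104434510617}{56036142073933813}$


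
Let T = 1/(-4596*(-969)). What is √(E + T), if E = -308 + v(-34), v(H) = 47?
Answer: I*√143795601010967/742254 ≈ 16.155*I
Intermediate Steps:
E = -261 (E = -308 + 47 = -261)
T = 1/4453524 (T = -1/4596*(-1/969) = 1/4453524 ≈ 2.2454e-7)
√(E + T) = √(-261 + 1/4453524) = √(-1162369763/4453524) = I*√143795601010967/742254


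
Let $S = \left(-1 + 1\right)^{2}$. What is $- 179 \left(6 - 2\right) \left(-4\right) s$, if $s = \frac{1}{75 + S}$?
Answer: $\frac{2864}{75} \approx 38.187$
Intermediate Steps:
$S = 0$ ($S = 0^{2} = 0$)
$s = \frac{1}{75}$ ($s = \frac{1}{75 + 0} = \frac{1}{75} \approx 0.013333$)
$- 179 \left(6 - 2\right) \left(-4\right) s = - 179 \left(6 - 2\right) \left(-4\right) \frac{1}{75} = - 179 \cdot 4 \left(-4\right) \frac{1}{75} = \left(-179\right) \left(-16\right) \frac{1}{75} = 2864 \cdot \frac{1}{75} = \frac{2864}{75}$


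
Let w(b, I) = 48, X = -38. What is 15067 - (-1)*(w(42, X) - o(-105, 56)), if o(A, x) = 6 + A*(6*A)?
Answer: -51041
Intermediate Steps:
o(A, x) = 6 + 6*A²
15067 - (-1)*(w(42, X) - o(-105, 56)) = 15067 - (-1)*(48 - (6 + 6*(-105)²)) = 15067 - (-1)*(48 - (6 + 6*11025)) = 15067 - (-1)*(48 - (6 + 66150)) = 15067 - (-1)*(48 - 1*66156) = 15067 - (-1)*(48 - 66156) = 15067 - (-1)*(-66108) = 15067 - 1*66108 = 15067 - 66108 = -51041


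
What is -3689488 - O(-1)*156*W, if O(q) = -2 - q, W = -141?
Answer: -3711484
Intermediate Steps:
-3689488 - O(-1)*156*W = -3689488 - (-2 - 1*(-1))*156*(-141) = -3689488 - (-2 + 1)*156*(-141) = -3689488 - (-1*156)*(-141) = -3689488 - (-156)*(-141) = -3689488 - 1*21996 = -3689488 - 21996 = -3711484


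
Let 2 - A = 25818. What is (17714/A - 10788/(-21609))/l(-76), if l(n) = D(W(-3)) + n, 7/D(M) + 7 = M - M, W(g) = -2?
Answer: 2482829/1022739564 ≈ 0.0024276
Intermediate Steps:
A = -25816 (A = 2 - 1*25818 = 2 - 25818 = -25816)
D(M) = -1 (D(M) = 7/(-7 + (M - M)) = 7/(-7 + 0) = 7/(-7) = 7*(-⅐) = -1)
l(n) = -1 + n
(17714/A - 10788/(-21609))/l(-76) = (17714/(-25816) - 10788/(-21609))/(-1 - 76) = (17714*(-1/25816) - 10788*(-1/21609))/(-77) = (-8857/12908 + 3596/7203)*(-1/77) = -2482829/13282332*(-1/77) = 2482829/1022739564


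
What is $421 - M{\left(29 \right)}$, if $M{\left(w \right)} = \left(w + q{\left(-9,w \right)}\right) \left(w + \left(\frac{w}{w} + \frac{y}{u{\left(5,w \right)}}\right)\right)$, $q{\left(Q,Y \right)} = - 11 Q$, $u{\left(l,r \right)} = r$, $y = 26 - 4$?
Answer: $- \frac{101967}{29} \approx -3516.1$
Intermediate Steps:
$y = 22$
$M{\left(w \right)} = \left(99 + w\right) \left(1 + w + \frac{22}{w}\right)$ ($M{\left(w \right)} = \left(w - -99\right) \left(w + \left(\frac{w}{w} + \frac{22}{w}\right)\right) = \left(w + 99\right) \left(w + \left(1 + \frac{22}{w}\right)\right) = \left(99 + w\right) \left(1 + w + \frac{22}{w}\right)$)
$421 - M{\left(29 \right)} = 421 - \left(121 + 29^{2} + 100 \cdot 29 + \frac{2178}{29}\right) = 421 - \left(121 + 841 + 2900 + 2178 \cdot \frac{1}{29}\right) = 421 - \left(121 + 841 + 2900 + \frac{2178}{29}\right) = 421 - \frac{114176}{29} = - \frac{101967}{29}$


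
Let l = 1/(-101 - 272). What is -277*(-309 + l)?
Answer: 31926466/373 ≈ 85594.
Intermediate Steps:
l = -1/373 (l = 1/(-373) = -1/373 ≈ -0.0026810)
-277*(-309 + l) = -277*(-309 - 1/373) = -277*(-115258/373) = 31926466/373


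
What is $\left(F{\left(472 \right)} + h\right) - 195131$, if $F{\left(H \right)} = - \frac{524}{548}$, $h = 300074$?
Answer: $\frac{14377060}{137} \approx 1.0494 \cdot 10^{5}$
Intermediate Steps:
$F{\left(H \right)} = - \frac{131}{137}$ ($F{\left(H \right)} = \left(-524\right) \frac{1}{548} = - \frac{131}{137}$)
$\left(F{\left(472 \right)} + h\right) - 195131 = \left(- \frac{131}{137} + 300074\right) - 195131 = \frac{41110007}{137} - 195131 = \frac{14377060}{137}$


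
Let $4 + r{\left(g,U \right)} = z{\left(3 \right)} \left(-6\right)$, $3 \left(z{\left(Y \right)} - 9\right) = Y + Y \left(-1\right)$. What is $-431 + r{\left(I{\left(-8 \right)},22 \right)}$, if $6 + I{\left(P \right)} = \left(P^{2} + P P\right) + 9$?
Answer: $-489$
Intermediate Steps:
$I{\left(P \right)} = 3 + 2 P^{2}$ ($I{\left(P \right)} = -6 + \left(\left(P^{2} + P P\right) + 9\right) = -6 + \left(\left(P^{2} + P^{2}\right) + 9\right) = -6 + \left(2 P^{2} + 9\right) = -6 + \left(9 + 2 P^{2}\right) = 3 + 2 P^{2}$)
$z{\left(Y \right)} = 9$ ($z{\left(Y \right)} = 9 + \frac{Y + Y \left(-1\right)}{3} = 9 + \frac{Y - Y}{3} = 9 + \frac{1}{3} \cdot 0 = 9 + 0 = 9$)
$r{\left(g,U \right)} = -58$ ($r{\left(g,U \right)} = -4 + 9 \left(-6\right) = -4 - 54 = -58$)
$-431 + r{\left(I{\left(-8 \right)},22 \right)} = -431 - 58 = -489$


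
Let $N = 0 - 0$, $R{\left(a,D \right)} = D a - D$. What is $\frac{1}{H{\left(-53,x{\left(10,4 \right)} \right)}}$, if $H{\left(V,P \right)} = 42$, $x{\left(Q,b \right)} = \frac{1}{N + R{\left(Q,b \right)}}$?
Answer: $\frac{1}{42} \approx 0.02381$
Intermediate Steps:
$R{\left(a,D \right)} = - D + D a$
$N = 0$ ($N = 0 + 0 = 0$)
$x{\left(Q,b \right)} = \frac{1}{b \left(-1 + Q\right)}$ ($x{\left(Q,b \right)} = \frac{1}{0 + b \left(-1 + Q\right)} = \frac{1}{b \left(-1 + Q\right)}$)
$\frac{1}{H{\left(-53,x{\left(10,4 \right)} \right)}} = \frac{1}{42}$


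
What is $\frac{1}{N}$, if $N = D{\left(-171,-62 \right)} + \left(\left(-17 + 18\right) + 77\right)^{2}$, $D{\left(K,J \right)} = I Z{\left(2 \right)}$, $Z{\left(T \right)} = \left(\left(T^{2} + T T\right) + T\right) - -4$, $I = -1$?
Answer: $\frac{1}{6070} \approx 0.00016474$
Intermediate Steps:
$Z{\left(T \right)} = 4 + T + 2 T^{2}$ ($Z{\left(T \right)} = \left(\left(T^{2} + T^{2}\right) + T\right) + 4 = \left(2 T^{2} + T\right) + 4 = \left(T + 2 T^{2}\right) + 4 = 4 + T + 2 T^{2}$)
$D{\left(K,J \right)} = -14$ ($D{\left(K,J \right)} = - (4 + 2 + 2 \cdot 2^{2}) = - (4 + 2 + 2 \cdot 4) = - (4 + 2 + 8) = \left(-1\right) 14 = -14$)
$N = 6070$ ($N = -14 + \left(\left(-17 + 18\right) + 77\right)^{2} = -14 + \left(1 + 77\right)^{2} = -14 + 78^{2} = -14 + 6084 = 6070$)
$\frac{1}{N} = \frac{1}{6070}$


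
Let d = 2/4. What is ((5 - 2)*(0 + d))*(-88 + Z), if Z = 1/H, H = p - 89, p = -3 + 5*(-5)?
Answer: -10297/78 ≈ -132.01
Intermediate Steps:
d = ½ (d = 2*(¼) = ½ ≈ 0.50000)
p = -28 (p = -3 - 25 = -28)
H = -117 (H = -28 - 89 = -117)
Z = -1/117 (Z = 1/(-117) = -1/117 ≈ -0.0085470)
((5 - 2)*(0 + d))*(-88 + Z) = ((5 - 2)*(0 + ½))*(-88 - 1/117) = (3*(½))*(-10297/117) = (3/2)*(-10297/117) = -10297/78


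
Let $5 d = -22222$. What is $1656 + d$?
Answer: $- \frac{13942}{5} \approx -2788.4$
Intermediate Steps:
$d = - \frac{22222}{5}$ ($d = \frac{1}{5} \left(-22222\right) = - \frac{22222}{5} \approx -4444.4$)
$1656 + d = 1656 - \frac{22222}{5} = - \frac{13942}{5}$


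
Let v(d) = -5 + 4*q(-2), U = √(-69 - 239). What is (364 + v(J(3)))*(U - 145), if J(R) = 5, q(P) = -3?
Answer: -50315 + 694*I*√77 ≈ -50315.0 + 6089.8*I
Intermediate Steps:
U = 2*I*√77 (U = √(-308) = 2*I*√77 ≈ 17.55*I)
v(d) = -17 (v(d) = -5 + 4*(-3) = -5 - 12 = -17)
(364 + v(J(3)))*(U - 145) = (364 - 17)*(2*I*√77 - 145) = 347*(-145 + 2*I*√77) = -50315 + 694*I*√77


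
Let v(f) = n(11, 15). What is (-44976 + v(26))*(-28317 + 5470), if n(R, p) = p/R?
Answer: 1027535517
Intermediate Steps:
v(f) = 15/11
(-44976 + v(26))*(-28317 + 5470) = (-44976 + 15/11)*(-28317 + 5470) = -494721/11*(-22847) = 1027535517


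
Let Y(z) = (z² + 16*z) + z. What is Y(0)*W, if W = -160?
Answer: 0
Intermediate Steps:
Y(z) = z² + 17*z
Y(0)*W = (0*(17 + 0))*(-160) = (0*17)*(-160) = 0*(-160) = 0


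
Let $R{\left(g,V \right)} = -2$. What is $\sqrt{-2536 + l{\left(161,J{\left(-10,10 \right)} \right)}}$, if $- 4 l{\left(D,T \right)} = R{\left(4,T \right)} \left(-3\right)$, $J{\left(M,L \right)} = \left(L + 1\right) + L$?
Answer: $\frac{5 i \sqrt{406}}{2} \approx 50.374 i$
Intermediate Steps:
$J{\left(M,L \right)} = 1 + 2 L$ ($J{\left(M,L \right)} = \left(1 + L\right) + L = 1 + 2 L$)
$l{\left(D,T \right)} = - \frac{3}{2}$ ($l{\left(D,T \right)} = - \frac{\left(-2\right) \left(-3\right)}{4} = \left(- \frac{1}{4}\right) 6 = - \frac{3}{2}$)
$\sqrt{-2536 + l{\left(161,J{\left(-10,10 \right)} \right)}} = \sqrt{-2536 - \frac{3}{2}} = \sqrt{- \frac{5075}{2}} = \frac{5 i \sqrt{406}}{2}$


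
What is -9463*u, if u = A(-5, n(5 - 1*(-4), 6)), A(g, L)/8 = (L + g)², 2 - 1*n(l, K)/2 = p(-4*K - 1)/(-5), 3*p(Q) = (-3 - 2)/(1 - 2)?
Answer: -75704/9 ≈ -8411.6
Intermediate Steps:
p(Q) = 5/3 (p(Q) = ((-3 - 2)/(1 - 2))/3 = (-5/(-1))/3 = (-5*(-1))/3 = (⅓)*5 = 5/3)
n(l, K) = 14/3 (n(l, K) = 4 - 10/(3*(-5)) = 4 - 10*(-1)/(3*5) = 4 - 2*(-⅓) = 4 + ⅔ = 14/3)
A(g, L) = 8*(L + g)²
u = 8/9 (u = 8*(14/3 - 5)² = 8*(-⅓)² = 8*(⅑) = 8/9 ≈ 0.88889)
-9463*u = -9463*8/9 = -75704/9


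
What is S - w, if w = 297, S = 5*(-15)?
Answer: -372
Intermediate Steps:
S = -75
S - w = -75 - 1*297 = -75 - 297 = -372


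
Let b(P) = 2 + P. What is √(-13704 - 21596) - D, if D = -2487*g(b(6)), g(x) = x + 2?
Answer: 24870 + 10*I*√353 ≈ 24870.0 + 187.88*I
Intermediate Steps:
g(x) = 2 + x
D = -24870 (D = -2487*(2 + (2 + 6)) = -2487*(2 + 8) = -2487*10 = -24870)
√(-13704 - 21596) - D = √(-13704 - 21596) - 1*(-24870) = √(-35300) + 24870 = 10*I*√353 + 24870 = 24870 + 10*I*√353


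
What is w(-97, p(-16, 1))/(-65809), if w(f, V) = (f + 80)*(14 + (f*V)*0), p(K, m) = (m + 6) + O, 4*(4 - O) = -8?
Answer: 238/65809 ≈ 0.0036165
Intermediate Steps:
O = 6 (O = 4 - ¼*(-8) = 4 + 2 = 6)
p(K, m) = 12 + m (p(K, m) = (m + 6) + 6 = (6 + m) + 6 = 12 + m)
w(f, V) = 1120 + 14*f (w(f, V) = (80 + f)*(14 + (V*f)*0) = (80 + f)*(14 + 0) = (80 + f)*14 = 1120 + 14*f)
w(-97, p(-16, 1))/(-65809) = (1120 + 14*(-97))/(-65809) = (1120 - 1358)*(-1/65809) = -238*(-1/65809) = 238/65809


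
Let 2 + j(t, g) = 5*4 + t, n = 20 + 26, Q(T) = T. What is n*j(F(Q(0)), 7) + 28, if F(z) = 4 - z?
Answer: 1040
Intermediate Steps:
n = 46
j(t, g) = 18 + t (j(t, g) = -2 + (5*4 + t) = -2 + (20 + t) = 18 + t)
n*j(F(Q(0)), 7) + 28 = 46*(18 + (4 - 1*0)) + 28 = 46*(18 + (4 + 0)) + 28 = 46*(18 + 4) + 28 = 46*22 + 28 = 1012 + 28 = 1040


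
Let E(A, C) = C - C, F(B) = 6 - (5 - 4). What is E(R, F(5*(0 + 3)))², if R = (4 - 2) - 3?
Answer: 0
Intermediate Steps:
F(B) = 5 (F(B) = 6 - 1*1 = 6 - 1 = 5)
R = -1 (R = 2 - 3 = -1)
E(A, C) = 0
E(R, F(5*(0 + 3)))² = 0² = 0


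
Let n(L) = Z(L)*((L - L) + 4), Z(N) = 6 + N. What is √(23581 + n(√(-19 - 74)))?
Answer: √(23605 + 4*I*√93) ≈ 153.64 + 0.126*I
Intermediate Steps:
n(L) = 24 + 4*L (n(L) = (6 + L)*((L - L) + 4) = (6 + L)*(0 + 4) = (6 + L)*4 = 24 + 4*L)
√(23581 + n(√(-19 - 74))) = √(23581 + (24 + 4*√(-19 - 74))) = √(23581 + (24 + 4*√(-93))) = √(23581 + (24 + 4*(I*√93))) = √(23581 + (24 + 4*I*√93)) = √(23605 + 4*I*√93)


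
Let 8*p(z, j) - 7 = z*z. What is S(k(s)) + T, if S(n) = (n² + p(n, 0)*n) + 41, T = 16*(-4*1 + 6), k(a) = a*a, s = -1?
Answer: 75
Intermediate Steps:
k(a) = a²
p(z, j) = 7/8 + z²/8 (p(z, j) = 7/8 + (z*z)/8 = 7/8 + z²/8)
T = 32 (T = 16*(-4 + 6) = 16*2 = 32)
S(n) = 41 + n² + n*(7/8 + n²/8) (S(n) = (n² + (7/8 + n²/8)*n) + 41 = (n² + n*(7/8 + n²/8)) + 41 = 41 + n² + n*(7/8 + n²/8))
S(k(s)) + T = (41 + ((-1)²)² + (⅛)*(-1)²*(7 + ((-1)²)²)) + 32 = (41 + 1² + (⅛)*1*(7 + 1²)) + 32 = (41 + 1 + (⅛)*1*(7 + 1)) + 32 = (41 + 1 + (⅛)*1*8) + 32 = (41 + 1 + 1) + 32 = 43 + 32 = 75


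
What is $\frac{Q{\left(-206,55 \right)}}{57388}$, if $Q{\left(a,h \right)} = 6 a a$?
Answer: $\frac{63654}{14347} \approx 4.4367$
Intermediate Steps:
$Q{\left(a,h \right)} = 6 a^{2}$
$\frac{Q{\left(-206,55 \right)}}{57388} = \frac{6 \left(-206\right)^{2}}{57388} = 6 \cdot 42436 \cdot \frac{1}{57388} = 254616 \cdot \frac{1}{57388} = \frac{63654}{14347}$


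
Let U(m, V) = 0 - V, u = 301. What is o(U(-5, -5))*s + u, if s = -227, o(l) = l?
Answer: -834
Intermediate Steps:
U(m, V) = -V
o(U(-5, -5))*s + u = -1*(-5)*(-227) + 301 = 5*(-227) + 301 = -1135 + 301 = -834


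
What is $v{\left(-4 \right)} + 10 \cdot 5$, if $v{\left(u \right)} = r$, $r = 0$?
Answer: $50$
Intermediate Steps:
$v{\left(u \right)} = 0$
$v{\left(-4 \right)} + 10 \cdot 5 = 0 + 10 \cdot 5 = 0 + 50 = 50$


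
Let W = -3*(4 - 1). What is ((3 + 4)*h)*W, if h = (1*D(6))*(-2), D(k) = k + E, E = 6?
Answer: 1512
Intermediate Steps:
W = -9 (W = -3*3 = -9)
D(k) = 6 + k (D(k) = k + 6 = 6 + k)
h = -24 (h = (1*(6 + 6))*(-2) = (1*12)*(-2) = 12*(-2) = -24)
((3 + 4)*h)*W = ((3 + 4)*(-24))*(-9) = (7*(-24))*(-9) = -168*(-9) = 1512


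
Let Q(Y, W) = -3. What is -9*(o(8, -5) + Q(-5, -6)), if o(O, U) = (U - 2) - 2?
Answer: 108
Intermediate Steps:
o(O, U) = -4 + U (o(O, U) = (-2 + U) - 2 = -4 + U)
-9*(o(8, -5) + Q(-5, -6)) = -9*((-4 - 5) - 3) = -9*(-9 - 3) = -9*(-12) = 108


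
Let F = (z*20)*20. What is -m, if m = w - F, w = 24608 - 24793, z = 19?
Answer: 7785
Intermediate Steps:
w = -185
F = 7600 (F = (19*20)*20 = 380*20 = 7600)
m = -7785 (m = -185 - 1*7600 = -185 - 7600 = -7785)
-m = -1*(-7785) = 7785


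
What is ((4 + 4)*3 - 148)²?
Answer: 15376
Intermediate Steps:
((4 + 4)*3 - 148)² = (8*3 - 148)² = (24 - 148)² = (-124)² = 15376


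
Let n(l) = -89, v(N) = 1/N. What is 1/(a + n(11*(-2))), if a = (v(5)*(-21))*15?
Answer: -1/152 ≈ -0.0065789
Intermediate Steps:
a = -63 (a = (-21/5)*15 = ((⅕)*(-21))*15 = -21/5*15 = -63)
1/(a + n(11*(-2))) = 1/(-63 - 89) = 1/(-152) = -1/152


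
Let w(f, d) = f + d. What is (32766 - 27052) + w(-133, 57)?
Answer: 5638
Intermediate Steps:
w(f, d) = d + f
(32766 - 27052) + w(-133, 57) = (32766 - 27052) + (57 - 133) = 5714 - 76 = 5638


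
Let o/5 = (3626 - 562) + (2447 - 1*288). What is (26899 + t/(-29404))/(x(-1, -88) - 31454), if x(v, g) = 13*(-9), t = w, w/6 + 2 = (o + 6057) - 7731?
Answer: -395395781/464156842 ≈ -0.85186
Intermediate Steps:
o = 26115 (o = 5*((3626 - 562) + (2447 - 1*288)) = 5*(3064 + (2447 - 288)) = 5*(3064 + 2159) = 5*5223 = 26115)
w = 146634 (w = -12 + 6*((26115 + 6057) - 7731) = -12 + 6*(32172 - 7731) = -12 + 6*24441 = -12 + 146646 = 146634)
t = 146634
x(v, g) = -117
(26899 + t/(-29404))/(x(-1, -88) - 31454) = (26899 + 146634/(-29404))/(-117 - 31454) = (26899 + 146634*(-1/29404))/(-31571) = (26899 - 73317/14702)*(-1/31571) = (395395781/14702)*(-1/31571) = -395395781/464156842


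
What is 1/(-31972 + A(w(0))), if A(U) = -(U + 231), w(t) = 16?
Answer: -1/32219 ≈ -3.1038e-5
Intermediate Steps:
A(U) = -231 - U (A(U) = -(231 + U) = -231 - U)
1/(-31972 + A(w(0))) = 1/(-31972 + (-231 - 1*16)) = 1/(-31972 + (-231 - 16)) = 1/(-31972 - 247) = 1/(-32219) = -1/32219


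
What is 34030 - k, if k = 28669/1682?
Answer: 57209791/1682 ≈ 34013.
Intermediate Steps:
k = 28669/1682 (k = 28669*(1/1682) = 28669/1682 ≈ 17.045)
34030 - k = 34030 - 1*28669/1682 = 34030 - 28669/1682 = 57209791/1682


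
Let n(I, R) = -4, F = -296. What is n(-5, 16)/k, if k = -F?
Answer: -1/74 ≈ -0.013514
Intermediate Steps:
k = 296 (k = -1*(-296) = 296)
n(-5, 16)/k = -4/296 = -4*1/296 = -1/74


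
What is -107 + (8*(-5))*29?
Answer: -1267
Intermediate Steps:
-107 + (8*(-5))*29 = -107 - 40*29 = -107 - 1160 = -1267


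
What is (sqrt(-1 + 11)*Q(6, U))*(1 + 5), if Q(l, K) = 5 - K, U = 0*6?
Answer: 30*sqrt(10) ≈ 94.868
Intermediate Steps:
U = 0
(sqrt(-1 + 11)*Q(6, U))*(1 + 5) = (sqrt(-1 + 11)*(5 - 1*0))*(1 + 5) = (sqrt(10)*(5 + 0))*6 = (sqrt(10)*5)*6 = (5*sqrt(10))*6 = 30*sqrt(10)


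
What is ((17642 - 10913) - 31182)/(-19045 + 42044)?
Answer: -24453/22999 ≈ -1.0632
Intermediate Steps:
((17642 - 10913) - 31182)/(-19045 + 42044) = (6729 - 31182)/22999 = -24453*1/22999 = -24453/22999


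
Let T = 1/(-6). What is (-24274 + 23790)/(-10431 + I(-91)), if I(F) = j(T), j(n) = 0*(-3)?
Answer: 484/10431 ≈ 0.046400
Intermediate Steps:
T = -⅙ ≈ -0.16667
j(n) = 0
I(F) = 0
(-24274 + 23790)/(-10431 + I(-91)) = (-24274 + 23790)/(-10431 + 0) = -484/(-10431) = -484*(-1/10431) = 484/10431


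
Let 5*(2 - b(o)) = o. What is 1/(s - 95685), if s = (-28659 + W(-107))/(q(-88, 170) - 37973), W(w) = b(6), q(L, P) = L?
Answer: -190305/18209190634 ≈ -1.0451e-5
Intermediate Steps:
b(o) = 2 - o/5
W(w) = 4/5 (W(w) = 2 - 1/5*6 = 2 - 6/5 = 4/5)
s = 143291/190305 (s = (-28659 + 4/5)/(-88 - 37973) = -143291/5/(-38061) = -143291/5*(-1/38061) = 143291/190305 ≈ 0.75295)
1/(s - 95685) = 1/(143291/190305 - 95685) = 1/(-18209190634/190305) = -190305/18209190634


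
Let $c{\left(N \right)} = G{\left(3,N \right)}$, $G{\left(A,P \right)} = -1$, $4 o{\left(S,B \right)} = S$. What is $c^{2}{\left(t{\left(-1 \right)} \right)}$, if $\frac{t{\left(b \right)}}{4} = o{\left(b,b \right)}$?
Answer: $1$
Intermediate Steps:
$o{\left(S,B \right)} = \frac{S}{4}$
$t{\left(b \right)} = b$ ($t{\left(b \right)} = 4 \frac{b}{4} = b$)
$c{\left(N \right)} = -1$
$c^{2}{\left(t{\left(-1 \right)} \right)} = \left(-1\right)^{2} = 1$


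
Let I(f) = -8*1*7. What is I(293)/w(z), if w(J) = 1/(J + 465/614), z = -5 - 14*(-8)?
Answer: -1852564/307 ≈ -6034.4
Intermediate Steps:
z = 107 (z = -5 + 112 = 107)
I(f) = -56 (I(f) = -8*7 = -56)
w(J) = 1/(465/614 + J) (w(J) = 1/(J + 465*(1/614)) = 1/(J + 465/614) = 1/(465/614 + J))
I(293)/w(z) = -56/(614/(465 + 614*107)) = -56/(614/(465 + 65698)) = -56/(614/66163) = -56/(614*(1/66163)) = -56/614/66163 = -56*66163/614 = -1852564/307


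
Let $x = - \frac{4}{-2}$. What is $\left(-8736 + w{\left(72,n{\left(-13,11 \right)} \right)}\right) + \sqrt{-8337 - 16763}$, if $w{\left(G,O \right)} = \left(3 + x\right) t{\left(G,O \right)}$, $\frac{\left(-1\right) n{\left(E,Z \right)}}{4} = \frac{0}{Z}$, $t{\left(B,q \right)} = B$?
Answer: $-8376 + 10 i \sqrt{251} \approx -8376.0 + 158.43 i$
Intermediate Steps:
$x = 2$ ($x = \left(-4\right) \left(- \frac{1}{2}\right) = 2$)
$n{\left(E,Z \right)} = 0$ ($n{\left(E,Z \right)} = - 4 \frac{0}{Z} = \left(-4\right) 0 = 0$)
$w{\left(G,O \right)} = 5 G$ ($w{\left(G,O \right)} = \left(3 + 2\right) G = 5 G$)
$\left(-8736 + w{\left(72,n{\left(-13,11 \right)} \right)}\right) + \sqrt{-8337 - 16763} = \left(-8736 + 5 \cdot 72\right) + \sqrt{-8337 - 16763} = \left(-8736 + 360\right) + \sqrt{-25100} = -8376 + 10 i \sqrt{251}$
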